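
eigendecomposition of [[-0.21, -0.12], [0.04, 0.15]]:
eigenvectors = [[-0.99, 0.33], [0.11, -0.94]]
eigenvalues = [-0.2, 0.14]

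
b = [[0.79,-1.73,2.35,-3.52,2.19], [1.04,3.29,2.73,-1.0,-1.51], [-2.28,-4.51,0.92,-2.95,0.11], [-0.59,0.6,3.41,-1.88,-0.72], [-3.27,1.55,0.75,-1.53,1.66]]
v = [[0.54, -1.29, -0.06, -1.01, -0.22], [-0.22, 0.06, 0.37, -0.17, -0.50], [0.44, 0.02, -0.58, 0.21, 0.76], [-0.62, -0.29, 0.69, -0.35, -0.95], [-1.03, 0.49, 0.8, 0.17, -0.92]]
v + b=[[1.33, -3.02, 2.29, -4.53, 1.97], [0.82, 3.35, 3.10, -1.17, -2.01], [-1.84, -4.49, 0.34, -2.74, 0.87], [-1.21, 0.31, 4.1, -2.23, -1.67], [-4.30, 2.04, 1.55, -1.36, 0.74]]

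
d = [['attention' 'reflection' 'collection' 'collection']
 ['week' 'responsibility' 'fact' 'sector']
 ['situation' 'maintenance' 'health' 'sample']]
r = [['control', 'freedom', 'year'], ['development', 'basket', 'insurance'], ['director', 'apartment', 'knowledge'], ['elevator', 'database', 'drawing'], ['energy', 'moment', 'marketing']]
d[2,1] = 'maintenance'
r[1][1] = 'basket'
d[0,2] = 'collection'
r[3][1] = 'database'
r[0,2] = 'year'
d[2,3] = 'sample'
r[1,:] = ['development', 'basket', 'insurance']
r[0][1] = 'freedom'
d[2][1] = 'maintenance'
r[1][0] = 'development'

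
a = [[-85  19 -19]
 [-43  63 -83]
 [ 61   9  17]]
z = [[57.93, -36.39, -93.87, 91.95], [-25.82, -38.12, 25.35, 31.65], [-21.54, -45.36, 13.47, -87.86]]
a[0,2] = -19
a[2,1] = 9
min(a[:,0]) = -85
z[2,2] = 13.47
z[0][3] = 91.95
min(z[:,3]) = -87.86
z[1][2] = 25.35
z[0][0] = 57.93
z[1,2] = 25.35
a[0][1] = 19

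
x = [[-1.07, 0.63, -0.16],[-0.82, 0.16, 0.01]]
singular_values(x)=[1.48, 0.25]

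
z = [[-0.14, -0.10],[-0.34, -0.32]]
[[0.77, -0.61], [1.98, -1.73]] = z@[[-4.36, 2.1], [-1.56, 3.16]]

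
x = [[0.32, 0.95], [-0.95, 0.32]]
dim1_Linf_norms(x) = [0.95, 0.95]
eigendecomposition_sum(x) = [[0.16+0.47j, 0.48-0.16j], [-0.47+0.16j, 0.16+0.47j]] + [[0.16-0.47j, 0.48+0.16j], [-0.47-0.16j, 0.16-0.47j]]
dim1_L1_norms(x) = [1.27, 1.27]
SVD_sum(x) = [[0.0, 0.95],[0.0, 0.32]] + [[0.32, 0.0], [-0.95, 0.0]]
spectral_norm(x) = 1.00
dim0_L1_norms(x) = [1.27, 1.27]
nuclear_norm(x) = 2.00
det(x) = 1.00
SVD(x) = [[0.95,-0.32],  [0.32,0.95]] @ diag([1.0024470060806208, 1.0024470060806205]) @ [[0.0, 1.0], [-1.00, -0.00]]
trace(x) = 0.64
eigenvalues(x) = [(0.32+0.95j), (0.32-0.95j)]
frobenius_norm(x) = 1.42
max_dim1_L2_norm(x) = 1.0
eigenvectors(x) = [[(0.71+0j), 0.71-0.00j], [0.71j, -0.71j]]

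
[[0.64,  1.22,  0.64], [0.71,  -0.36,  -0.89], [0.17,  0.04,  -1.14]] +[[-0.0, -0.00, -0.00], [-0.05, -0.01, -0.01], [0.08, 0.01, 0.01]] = [[0.64, 1.22, 0.64],[0.66, -0.37, -0.9],[0.25, 0.05, -1.13]]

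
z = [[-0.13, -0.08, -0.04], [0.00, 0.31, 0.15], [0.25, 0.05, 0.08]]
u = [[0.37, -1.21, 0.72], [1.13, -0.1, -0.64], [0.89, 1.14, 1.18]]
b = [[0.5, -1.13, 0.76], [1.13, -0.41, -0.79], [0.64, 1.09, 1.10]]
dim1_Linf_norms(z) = [0.13, 0.31, 0.25]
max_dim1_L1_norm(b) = 2.83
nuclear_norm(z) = 0.66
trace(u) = 1.45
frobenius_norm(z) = 0.46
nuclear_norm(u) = 4.62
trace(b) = 1.19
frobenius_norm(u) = 2.70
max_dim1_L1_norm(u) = 3.21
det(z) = -0.00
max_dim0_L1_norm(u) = 2.54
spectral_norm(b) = 1.79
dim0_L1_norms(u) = [2.39, 2.45, 2.54]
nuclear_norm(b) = 4.53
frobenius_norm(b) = 2.64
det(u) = 3.52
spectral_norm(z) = 0.38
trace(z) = 0.26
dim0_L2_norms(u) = [1.49, 1.67, 1.52]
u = z + b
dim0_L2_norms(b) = [1.39, 1.62, 1.55]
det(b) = 3.32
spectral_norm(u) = 1.88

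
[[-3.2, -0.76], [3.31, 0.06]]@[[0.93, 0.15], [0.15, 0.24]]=[[-3.09, -0.66], [3.09, 0.51]]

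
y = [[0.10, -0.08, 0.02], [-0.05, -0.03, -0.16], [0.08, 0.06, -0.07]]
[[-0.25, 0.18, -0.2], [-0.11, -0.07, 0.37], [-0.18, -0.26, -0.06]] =y @ [[-1.99,-0.46,-1.92],[0.95,-2.51,-0.34],[1.12,1.07,-1.63]]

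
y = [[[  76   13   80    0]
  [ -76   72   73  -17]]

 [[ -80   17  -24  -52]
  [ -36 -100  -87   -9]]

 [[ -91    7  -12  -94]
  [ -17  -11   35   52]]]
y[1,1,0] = -36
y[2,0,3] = -94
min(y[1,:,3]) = -52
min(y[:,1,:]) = -100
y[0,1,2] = 73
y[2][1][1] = -11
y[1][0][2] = -24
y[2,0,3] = -94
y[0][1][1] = 72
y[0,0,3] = 0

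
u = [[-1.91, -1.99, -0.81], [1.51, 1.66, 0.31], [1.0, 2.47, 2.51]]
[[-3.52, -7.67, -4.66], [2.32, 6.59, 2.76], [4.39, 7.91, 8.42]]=u @ [[1.45, 0.48, 1.17], [-0.17, 3.65, 0.07], [1.34, -0.63, 2.82]]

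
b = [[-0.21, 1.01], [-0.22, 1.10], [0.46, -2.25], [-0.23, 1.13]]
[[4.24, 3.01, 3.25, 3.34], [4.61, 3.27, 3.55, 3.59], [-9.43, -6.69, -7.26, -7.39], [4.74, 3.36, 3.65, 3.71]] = b @ [[-0.6, -0.75, 0.95, -5.75], [4.07, 2.82, 3.42, 2.11]]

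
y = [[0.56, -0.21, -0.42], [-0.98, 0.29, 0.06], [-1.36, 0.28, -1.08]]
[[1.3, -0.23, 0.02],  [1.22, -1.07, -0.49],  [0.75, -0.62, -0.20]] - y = [[0.74, -0.02, 0.44], [2.20, -1.36, -0.55], [2.11, -0.9, 0.88]]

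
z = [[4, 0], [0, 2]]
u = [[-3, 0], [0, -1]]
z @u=[[-12, 0], [0, -2]]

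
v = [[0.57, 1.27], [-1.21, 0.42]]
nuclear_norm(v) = 2.67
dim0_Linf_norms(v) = [1.21, 1.27]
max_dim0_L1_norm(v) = 1.78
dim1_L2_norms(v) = [1.39, 1.28]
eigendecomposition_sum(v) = [[0.28+0.60j, 0.64-0.25j], [(-0.61+0.24j), (0.21+0.63j)]] + [[0.28-0.60j,(0.64+0.25j)], [-0.61-0.24j,(0.21-0.63j)]]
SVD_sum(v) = [[0.92, 0.92], [-0.39, -0.39]] + [[-0.35, 0.35],[-0.82, 0.81]]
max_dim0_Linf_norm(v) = 1.27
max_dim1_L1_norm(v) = 1.84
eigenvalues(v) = [(0.5+1.24j), (0.5-1.24j)]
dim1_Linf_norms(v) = [1.27, 1.21]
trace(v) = 0.99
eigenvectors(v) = [[(0.72+0j),0.72-0.00j], [-0.04+0.70j,(-0.04-0.7j)]]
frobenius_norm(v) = 1.89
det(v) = 1.78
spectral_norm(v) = 1.42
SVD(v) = [[-0.92, 0.39], [0.39, 0.92]] @ diag([1.4159272764361046, 1.25437233222207]) @ [[-0.71, -0.71],[-0.71, 0.71]]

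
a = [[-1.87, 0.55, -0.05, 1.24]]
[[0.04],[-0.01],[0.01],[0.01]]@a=[[-0.07, 0.02, -0.0, 0.05],[0.02, -0.01, 0.00, -0.01],[-0.02, 0.01, -0.0, 0.01],[-0.02, 0.01, -0.00, 0.01]]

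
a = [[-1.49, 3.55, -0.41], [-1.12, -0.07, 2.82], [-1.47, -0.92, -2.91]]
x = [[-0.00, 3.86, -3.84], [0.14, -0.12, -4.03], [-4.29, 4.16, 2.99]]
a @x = [[2.26, -7.88, -9.81], [-12.11, 7.42, 13.01], [12.36, -17.67, 0.65]]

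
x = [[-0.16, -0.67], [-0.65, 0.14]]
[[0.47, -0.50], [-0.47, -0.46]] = x @ [[0.55, 0.83], [-0.83, 0.55]]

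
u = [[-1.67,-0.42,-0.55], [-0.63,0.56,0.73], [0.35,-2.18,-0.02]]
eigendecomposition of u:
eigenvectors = [[(0.97+0j), 0.09-0.16j, 0.09+0.16j], [0.23+0.00j, 0.16+0.48j, 0.16-0.48j], [0.09+0.00j, (-0.84+0j), (-0.84-0j)]]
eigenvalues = [(-1.82+0j), (0.34+1.32j), (0.34-1.32j)]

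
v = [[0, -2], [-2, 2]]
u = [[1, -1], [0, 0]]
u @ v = [[2, -4], [0, 0]]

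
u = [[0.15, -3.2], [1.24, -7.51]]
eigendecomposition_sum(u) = [[-0.44, 0.20],[-0.08, 0.03]] + [[0.59, -3.40], [1.32, -7.54]]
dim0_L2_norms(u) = [1.25, 8.16]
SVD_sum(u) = [[0.46, -3.15],[1.11, -7.53]] + [[-0.31, -0.05], [0.13, 0.02]]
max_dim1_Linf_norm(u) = 7.51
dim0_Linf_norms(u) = [1.24, 7.51]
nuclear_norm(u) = 8.60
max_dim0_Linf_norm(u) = 7.51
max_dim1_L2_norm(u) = 7.61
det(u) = 2.84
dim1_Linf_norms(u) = [3.2, 7.51]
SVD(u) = [[-0.39, -0.92], [-0.92, 0.39]] @ diag([8.251157811539787, 0.34437591243570365]) @ [[-0.15, 0.99], [0.99, 0.15]]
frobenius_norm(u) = 8.26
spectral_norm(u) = 8.25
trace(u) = -7.36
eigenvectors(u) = [[0.99, 0.41], [0.17, 0.91]]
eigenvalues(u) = [-0.41, -6.95]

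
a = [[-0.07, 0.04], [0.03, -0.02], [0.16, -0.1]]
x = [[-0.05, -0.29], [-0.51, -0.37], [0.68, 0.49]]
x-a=[[0.02, -0.33], [-0.54, -0.35], [0.52, 0.59]]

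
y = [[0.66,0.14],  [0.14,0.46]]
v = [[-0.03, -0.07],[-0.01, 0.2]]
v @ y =[[-0.03, -0.04], [0.02, 0.09]]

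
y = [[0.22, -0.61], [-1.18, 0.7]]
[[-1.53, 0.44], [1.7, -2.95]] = y @[[0.06, 2.63], [2.53, 0.22]]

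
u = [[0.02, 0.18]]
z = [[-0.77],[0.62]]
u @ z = [[0.10]]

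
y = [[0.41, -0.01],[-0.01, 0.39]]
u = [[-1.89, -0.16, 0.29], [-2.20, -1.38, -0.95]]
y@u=[[-0.75,-0.05,0.13], [-0.84,-0.54,-0.37]]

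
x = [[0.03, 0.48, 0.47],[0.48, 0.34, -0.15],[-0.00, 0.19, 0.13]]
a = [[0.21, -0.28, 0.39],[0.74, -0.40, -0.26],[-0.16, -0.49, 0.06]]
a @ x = [[-0.13, 0.08, 0.19], [-0.17, 0.17, 0.37], [-0.24, -0.23, 0.01]]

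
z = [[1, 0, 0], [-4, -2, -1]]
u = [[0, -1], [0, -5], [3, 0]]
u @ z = [[4, 2, 1], [20, 10, 5], [3, 0, 0]]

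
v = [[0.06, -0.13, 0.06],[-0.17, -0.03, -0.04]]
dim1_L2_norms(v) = [0.16, 0.18]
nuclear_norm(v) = 0.33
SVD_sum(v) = [[0.10, -0.03, 0.04], [-0.15, 0.04, -0.06]] + [[-0.04, -0.1, 0.02], [-0.02, -0.07, 0.02]]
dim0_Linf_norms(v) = [0.17, 0.13, 0.06]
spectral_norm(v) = 0.19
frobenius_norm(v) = 0.24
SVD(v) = [[-0.55, 0.83],[0.83, 0.55]] @ diag([0.19283320151745487, 0.13533423954243304]) @ [[-0.91,0.24,-0.35], [-0.33,-0.92,0.21]]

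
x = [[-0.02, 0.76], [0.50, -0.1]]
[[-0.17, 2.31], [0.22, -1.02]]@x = [[1.16, -0.36], [-0.51, 0.27]]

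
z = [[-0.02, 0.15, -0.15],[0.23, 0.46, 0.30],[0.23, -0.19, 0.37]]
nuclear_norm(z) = 1.16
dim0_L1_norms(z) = [0.48, 0.8, 0.82]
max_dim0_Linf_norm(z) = 0.46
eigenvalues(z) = [(0.12+0j), (0.34+0.09j), (0.34-0.09j)]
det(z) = 0.02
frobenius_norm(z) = 0.79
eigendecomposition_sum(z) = [[0.30+0.00j, (-0.02-0j), 0.20+0.00j], [(0.03+0j), -0.00-0.00j, 0.02+0.00j], [(-0.26+0j), 0.02+0.00j, (-0.18+0j)]] + [[-0.16-0.40j, 0.08-0.21j, (-0.18-0.49j)], [(0.1-0.53j), 0.23-0.17j, 0.14-0.63j], [0.24+0.55j, (-0.1+0.3j), 0.27+0.66j]] + [[(-0.16+0.4j), (0.08+0.21j), (-0.18+0.49j)], [(0.1+0.53j), (0.23+0.17j), 0.14+0.63j], [0.24-0.55j, (-0.1-0.3j), (0.27-0.66j)]]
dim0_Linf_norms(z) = [0.23, 0.46, 0.37]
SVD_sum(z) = [[-0.02, -0.02, -0.03], [0.28, 0.28, 0.39], [0.14, 0.14, 0.2]] + [[-0.04, 0.17, -0.1],[-0.04, 0.18, -0.1],[0.07, -0.33, 0.18]] + [[0.04, -0.00, -0.02], [-0.01, 0.0, 0.0], [0.02, -0.00, -0.01]]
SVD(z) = [[0.06,0.42,0.9], [-0.89,0.43,-0.14], [-0.45,-0.8,0.41]] @ diag([0.6256305398091272, 0.4814036569263807, 0.05135120987910243]) @ [[-0.49, -0.5, -0.71],[-0.19, 0.86, -0.48],[0.85, -0.1, -0.52]]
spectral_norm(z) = 0.63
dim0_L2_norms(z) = [0.33, 0.52, 0.5]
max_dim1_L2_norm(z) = 0.6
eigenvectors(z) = [[(0.76+0j), 0.47+0.02j, (0.47-0.02j)],[(0.06+0j), (0.48+0.34j), 0.48-0.34j],[-0.65+0.00j, -0.65+0.00j, -0.65-0.00j]]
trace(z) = 0.81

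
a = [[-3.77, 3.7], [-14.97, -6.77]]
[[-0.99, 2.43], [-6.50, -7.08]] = a @[[0.38,  0.12],[0.12,  0.78]]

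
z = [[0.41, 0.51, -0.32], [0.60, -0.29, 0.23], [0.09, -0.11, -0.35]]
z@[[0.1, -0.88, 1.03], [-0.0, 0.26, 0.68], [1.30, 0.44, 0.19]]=[[-0.38,  -0.37,  0.71], [0.36,  -0.5,  0.46], [-0.45,  -0.26,  -0.05]]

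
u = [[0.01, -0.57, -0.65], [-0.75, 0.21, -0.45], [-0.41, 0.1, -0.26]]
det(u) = -0.00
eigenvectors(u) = [[0.68, 0.71, -0.52], [0.63, -0.63, -0.65], [0.36, -0.33, 0.56]]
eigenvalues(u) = [-0.86, 0.82, 0.0]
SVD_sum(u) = [[-0.34, -0.02, -0.33], [-0.6, -0.03, -0.59], [-0.33, -0.02, -0.33]] + [[0.35, -0.55, -0.32],[-0.15, 0.24, 0.14],[-0.07, 0.12, 0.07]] + [[0.00, 0.0, -0.00], [0.0, 0.0, -0.00], [-0.00, -0.00, 0.0]]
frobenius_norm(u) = 1.34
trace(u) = -0.04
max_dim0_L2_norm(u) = 0.85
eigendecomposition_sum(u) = [[-0.41, -0.16, -0.57],[-0.38, -0.15, -0.52],[-0.22, -0.09, -0.3]] + [[0.42, -0.41, -0.08],  [-0.37, 0.36, 0.07],  [-0.19, 0.19, 0.04]] + [[0.00,  0.00,  -0.00], [0.0,  0.00,  -0.00], [-0.00,  -0.00,  0.00]]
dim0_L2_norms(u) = [0.85, 0.62, 0.83]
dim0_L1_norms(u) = [1.17, 0.88, 1.36]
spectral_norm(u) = 1.07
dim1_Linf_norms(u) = [0.65, 0.75, 0.41]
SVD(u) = [[0.44, -0.9, -0.02], [0.78, 0.39, -0.48], [0.44, 0.19, 0.88]] @ diag([1.0726839996315958, 0.8072463638796976, 0.0015313188336898438]) @ [[-0.71, -0.04, -0.70],[-0.48, 0.76, 0.44],[-0.52, -0.65, 0.56]]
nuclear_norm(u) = 1.88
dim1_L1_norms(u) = [1.23, 1.41, 0.77]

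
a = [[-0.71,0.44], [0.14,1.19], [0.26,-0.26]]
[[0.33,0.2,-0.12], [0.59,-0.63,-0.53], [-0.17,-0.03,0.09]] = a @ [[-0.15, -0.56, -0.1],[0.51, -0.46, -0.43]]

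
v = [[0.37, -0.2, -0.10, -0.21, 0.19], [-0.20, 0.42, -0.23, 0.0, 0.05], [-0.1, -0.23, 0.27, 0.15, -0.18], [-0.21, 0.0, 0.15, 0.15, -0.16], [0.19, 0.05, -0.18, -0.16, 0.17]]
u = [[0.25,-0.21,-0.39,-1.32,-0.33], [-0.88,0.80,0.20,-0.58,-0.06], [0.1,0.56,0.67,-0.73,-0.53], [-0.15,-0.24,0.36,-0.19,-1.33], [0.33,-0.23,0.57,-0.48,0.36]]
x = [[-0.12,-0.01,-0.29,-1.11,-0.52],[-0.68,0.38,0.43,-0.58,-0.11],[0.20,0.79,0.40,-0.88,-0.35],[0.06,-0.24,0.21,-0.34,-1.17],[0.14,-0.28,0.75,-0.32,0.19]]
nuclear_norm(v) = 1.40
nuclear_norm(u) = 5.94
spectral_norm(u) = 1.96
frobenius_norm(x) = 2.62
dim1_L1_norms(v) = [1.07, 0.9, 0.93, 0.67, 0.75]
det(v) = 0.00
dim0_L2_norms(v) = [0.52, 0.52, 0.44, 0.34, 0.35]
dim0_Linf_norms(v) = [0.37, 0.42, 0.27, 0.21, 0.19]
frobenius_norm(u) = 2.89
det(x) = -0.90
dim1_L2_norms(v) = [0.52, 0.52, 0.44, 0.34, 0.35]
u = v + x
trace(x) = 0.51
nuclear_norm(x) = 5.34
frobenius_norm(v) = 0.98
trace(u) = 1.89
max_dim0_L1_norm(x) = 3.23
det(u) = -1.29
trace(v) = 1.38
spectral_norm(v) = 0.75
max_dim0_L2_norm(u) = 1.7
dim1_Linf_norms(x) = [1.11, 0.68, 0.88, 1.17, 0.75]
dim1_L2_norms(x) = [1.27, 1.07, 1.31, 1.26, 0.89]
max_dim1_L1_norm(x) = 2.62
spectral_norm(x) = 1.96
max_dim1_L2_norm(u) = 1.45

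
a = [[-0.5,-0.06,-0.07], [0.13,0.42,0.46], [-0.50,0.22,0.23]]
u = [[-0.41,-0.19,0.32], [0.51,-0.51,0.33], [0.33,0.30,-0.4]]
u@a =[[0.02, 0.02, 0.01], [-0.49, -0.17, -0.19], [0.07, 0.02, 0.02]]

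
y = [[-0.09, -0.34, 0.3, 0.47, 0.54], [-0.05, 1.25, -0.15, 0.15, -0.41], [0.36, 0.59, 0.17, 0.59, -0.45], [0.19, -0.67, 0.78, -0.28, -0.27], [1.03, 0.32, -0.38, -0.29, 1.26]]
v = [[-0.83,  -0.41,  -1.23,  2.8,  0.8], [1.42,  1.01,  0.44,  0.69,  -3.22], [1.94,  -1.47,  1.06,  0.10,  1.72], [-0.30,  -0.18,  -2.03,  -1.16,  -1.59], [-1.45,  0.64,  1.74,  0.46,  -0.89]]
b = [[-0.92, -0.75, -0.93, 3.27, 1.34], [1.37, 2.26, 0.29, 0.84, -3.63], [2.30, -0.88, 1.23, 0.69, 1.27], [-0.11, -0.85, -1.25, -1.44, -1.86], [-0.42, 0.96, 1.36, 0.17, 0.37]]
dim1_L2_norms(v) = [3.29, 3.75, 3.16, 2.85, 2.56]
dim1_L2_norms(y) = [0.85, 1.33, 1.03, 1.12, 1.73]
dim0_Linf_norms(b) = [2.3, 2.26, 1.36, 3.27, 3.63]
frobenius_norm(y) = 2.79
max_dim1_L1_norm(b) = 8.39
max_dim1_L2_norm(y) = 1.73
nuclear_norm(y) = 5.56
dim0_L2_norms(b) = [2.86, 2.84, 2.42, 3.74, 4.49]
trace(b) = 1.50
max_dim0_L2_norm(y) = 1.61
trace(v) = -0.81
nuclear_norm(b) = 14.85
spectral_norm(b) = 5.16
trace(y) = 2.31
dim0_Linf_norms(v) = [1.94, 1.47, 2.03, 2.8, 3.22]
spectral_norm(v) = 4.49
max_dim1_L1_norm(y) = 3.28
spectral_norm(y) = 1.79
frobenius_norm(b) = 7.50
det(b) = 63.00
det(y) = 0.75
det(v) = 94.79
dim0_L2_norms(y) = [1.11, 1.61, 0.95, 0.87, 1.52]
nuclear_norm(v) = 14.49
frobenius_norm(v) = 7.04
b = y + v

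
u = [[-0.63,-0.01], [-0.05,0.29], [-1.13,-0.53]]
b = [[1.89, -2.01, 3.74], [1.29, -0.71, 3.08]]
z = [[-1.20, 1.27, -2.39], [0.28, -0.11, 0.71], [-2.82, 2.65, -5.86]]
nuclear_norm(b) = 6.40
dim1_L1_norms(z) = [4.86, 1.1, 11.33]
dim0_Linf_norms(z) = [2.82, 2.65, 5.86]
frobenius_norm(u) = 1.43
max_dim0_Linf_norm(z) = 5.86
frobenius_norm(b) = 5.77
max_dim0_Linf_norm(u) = 1.13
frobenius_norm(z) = 7.66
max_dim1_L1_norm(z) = 11.33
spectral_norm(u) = 1.38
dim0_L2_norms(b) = [2.29, 2.13, 4.84]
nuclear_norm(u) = 1.75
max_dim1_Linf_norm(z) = 5.86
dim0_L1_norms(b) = [3.18, 2.72, 6.82]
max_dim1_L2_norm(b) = 4.65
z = u @ b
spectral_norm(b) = 5.73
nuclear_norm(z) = 7.91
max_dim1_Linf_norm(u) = 1.13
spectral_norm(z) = 7.66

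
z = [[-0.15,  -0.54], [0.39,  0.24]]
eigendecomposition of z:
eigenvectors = [[(0.76+0j), 0.76-0.00j],[-0.28-0.59j, (-0.28+0.59j)]]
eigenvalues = [(0.04+0.42j), (0.04-0.42j)]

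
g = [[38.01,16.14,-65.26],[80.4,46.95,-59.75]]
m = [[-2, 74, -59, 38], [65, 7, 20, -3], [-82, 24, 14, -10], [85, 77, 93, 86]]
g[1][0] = 80.4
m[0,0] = -2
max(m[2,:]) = 24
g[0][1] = 16.14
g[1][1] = 46.95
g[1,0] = 80.4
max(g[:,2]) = -59.75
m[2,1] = 24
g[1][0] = 80.4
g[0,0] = 38.01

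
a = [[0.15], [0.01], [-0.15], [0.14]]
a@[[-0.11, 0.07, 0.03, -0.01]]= [[-0.02,0.01,0.00,-0.0], [-0.00,0.00,0.00,-0.0], [0.02,-0.01,-0.00,0.00], [-0.02,0.01,0.00,-0.0]]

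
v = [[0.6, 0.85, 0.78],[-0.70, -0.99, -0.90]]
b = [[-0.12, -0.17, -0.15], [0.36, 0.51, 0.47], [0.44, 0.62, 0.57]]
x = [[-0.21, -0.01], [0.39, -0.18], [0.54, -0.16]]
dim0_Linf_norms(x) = [0.54, 0.18]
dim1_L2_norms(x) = [0.21, 0.43, 0.56]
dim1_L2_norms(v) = [1.3, 1.51]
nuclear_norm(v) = 2.00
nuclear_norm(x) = 0.82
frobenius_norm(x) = 0.74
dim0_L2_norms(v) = [0.92, 1.3, 1.19]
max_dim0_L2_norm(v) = 1.3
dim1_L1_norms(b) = [0.44, 1.34, 1.63]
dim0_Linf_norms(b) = [0.44, 0.62, 0.57]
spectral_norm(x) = 0.73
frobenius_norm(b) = 1.26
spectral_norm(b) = 1.26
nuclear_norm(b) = 1.26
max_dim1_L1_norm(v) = 2.59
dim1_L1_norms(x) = [0.22, 0.57, 0.7]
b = x @ v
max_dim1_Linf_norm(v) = 0.99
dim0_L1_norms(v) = [1.3, 1.84, 1.68]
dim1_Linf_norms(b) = [0.17, 0.51, 0.62]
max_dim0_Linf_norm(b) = 0.62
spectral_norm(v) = 1.99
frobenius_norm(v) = 1.99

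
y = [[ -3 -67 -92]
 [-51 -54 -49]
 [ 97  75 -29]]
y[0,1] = -67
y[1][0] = -51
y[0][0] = -3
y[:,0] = [-3, -51, 97]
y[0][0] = -3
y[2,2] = -29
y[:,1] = [-67, -54, 75]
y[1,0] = -51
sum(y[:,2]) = -170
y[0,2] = -92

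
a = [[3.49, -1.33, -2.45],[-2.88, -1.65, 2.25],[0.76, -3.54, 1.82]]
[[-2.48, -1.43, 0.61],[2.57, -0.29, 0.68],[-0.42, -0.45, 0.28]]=a@[[-0.96, 0.36, -0.43], [-0.21, 0.6, -0.48], [-0.24, 0.77, -0.6]]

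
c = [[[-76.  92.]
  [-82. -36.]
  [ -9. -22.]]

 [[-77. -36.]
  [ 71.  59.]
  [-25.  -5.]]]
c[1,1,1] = 59.0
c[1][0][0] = -77.0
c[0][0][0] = -76.0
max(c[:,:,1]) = 92.0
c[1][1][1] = 59.0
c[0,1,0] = -82.0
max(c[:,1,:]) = 71.0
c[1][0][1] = -36.0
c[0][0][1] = 92.0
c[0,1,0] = -82.0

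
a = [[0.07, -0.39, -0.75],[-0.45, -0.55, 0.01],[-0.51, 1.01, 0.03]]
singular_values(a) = [1.29, 0.68, 0.62]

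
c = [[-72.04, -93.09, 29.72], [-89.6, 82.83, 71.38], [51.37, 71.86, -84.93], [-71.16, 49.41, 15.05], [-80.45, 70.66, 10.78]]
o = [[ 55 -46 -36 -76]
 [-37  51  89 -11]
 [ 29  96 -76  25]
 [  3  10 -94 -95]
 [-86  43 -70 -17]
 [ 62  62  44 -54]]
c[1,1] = 82.83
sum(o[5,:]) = 114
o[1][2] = 89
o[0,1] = -46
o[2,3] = 25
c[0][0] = -72.04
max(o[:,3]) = 25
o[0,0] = 55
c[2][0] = 51.37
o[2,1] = 96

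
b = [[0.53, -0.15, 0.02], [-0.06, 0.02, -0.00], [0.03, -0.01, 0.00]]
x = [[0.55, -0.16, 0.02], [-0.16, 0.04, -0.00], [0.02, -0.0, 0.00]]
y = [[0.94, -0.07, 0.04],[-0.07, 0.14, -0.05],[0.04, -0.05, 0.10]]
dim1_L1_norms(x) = [0.73, 0.2, 0.02]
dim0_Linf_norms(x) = [0.55, 0.16, 0.02]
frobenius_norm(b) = 0.56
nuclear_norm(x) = 0.61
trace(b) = 0.55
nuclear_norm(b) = 0.56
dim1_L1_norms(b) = [0.7, 0.08, 0.04]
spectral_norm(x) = 0.60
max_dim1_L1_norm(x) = 0.73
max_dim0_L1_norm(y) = 1.05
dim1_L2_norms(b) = [0.55, 0.06, 0.03]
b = y @ x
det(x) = -0.00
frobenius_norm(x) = 0.60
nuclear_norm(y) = 1.18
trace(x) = 0.59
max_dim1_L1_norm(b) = 0.7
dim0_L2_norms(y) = [0.94, 0.16, 0.12]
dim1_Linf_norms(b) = [0.53, 0.06, 0.03]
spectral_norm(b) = 0.56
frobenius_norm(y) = 0.96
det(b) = -0.00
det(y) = 0.01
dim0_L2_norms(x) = [0.57, 0.16, 0.02]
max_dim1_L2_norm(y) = 0.94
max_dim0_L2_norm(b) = 0.53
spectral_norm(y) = 0.95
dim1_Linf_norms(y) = [0.94, 0.14, 0.1]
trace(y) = 1.18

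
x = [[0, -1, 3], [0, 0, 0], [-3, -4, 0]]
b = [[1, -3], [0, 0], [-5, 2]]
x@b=[[-15, 6], [0, 0], [-3, 9]]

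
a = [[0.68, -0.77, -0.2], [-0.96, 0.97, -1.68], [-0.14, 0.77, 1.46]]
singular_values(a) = [2.37, 1.7, 0.17]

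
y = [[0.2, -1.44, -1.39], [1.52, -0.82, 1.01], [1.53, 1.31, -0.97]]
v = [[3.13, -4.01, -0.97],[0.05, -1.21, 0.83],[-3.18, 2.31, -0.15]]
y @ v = [[4.97, -2.27, -1.18], [1.50, -2.77, -2.31], [7.94, -9.96, -0.25]]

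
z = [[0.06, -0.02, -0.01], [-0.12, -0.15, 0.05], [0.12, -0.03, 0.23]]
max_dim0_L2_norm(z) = 0.24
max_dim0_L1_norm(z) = 0.3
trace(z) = 0.14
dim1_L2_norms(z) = [0.06, 0.2, 0.26]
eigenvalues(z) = [-0.16, 0.08, 0.21]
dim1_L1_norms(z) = [0.09, 0.32, 0.38]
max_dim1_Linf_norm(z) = 0.23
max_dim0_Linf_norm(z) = 0.23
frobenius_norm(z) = 0.33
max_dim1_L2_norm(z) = 0.26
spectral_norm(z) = 0.26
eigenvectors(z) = [[0.09, 0.64, -0.08], [0.99, -0.46, 0.16], [0.05, -0.62, 0.98]]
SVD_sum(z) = [[0.01,-0.00,0.02], [0.0,-0.0,0.01], [0.12,-0.04,0.23]] + [[0.02, 0.02, -0.01],[-0.13, -0.14, 0.04],[0.0, 0.00, -0.0]] + [[0.03,-0.04,-0.02], [0.0,-0.00,-0.0], [-0.0,0.0,0.0]]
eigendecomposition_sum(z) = [[-0.01, -0.01, 0.0], [-0.09, -0.15, 0.02], [-0.0, -0.01, 0.00]] + [[0.09, -0.01, 0.01], [-0.06, 0.01, -0.01], [-0.08, 0.01, -0.01]] + [[-0.02, 0.0, -0.02], [0.03, -0.01, 0.04], [0.21, -0.03, 0.24]]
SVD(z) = [[-0.08, 0.13, -0.99], [-0.04, -0.99, -0.13], [-1.0, 0.03, 0.09]] @ diag([0.26214085854092206, 0.19997218349187154, 0.054711023687384494]) @ [[-0.46, 0.14, -0.88],  [0.65, 0.73, -0.22],  [-0.61, 0.67, 0.42]]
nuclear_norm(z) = 0.52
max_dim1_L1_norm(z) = 0.38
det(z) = -0.00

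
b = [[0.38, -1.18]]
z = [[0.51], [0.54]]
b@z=[[-0.44]]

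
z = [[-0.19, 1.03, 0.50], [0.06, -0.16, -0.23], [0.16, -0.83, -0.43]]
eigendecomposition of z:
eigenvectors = [[-0.74, 0.98, -0.73], [0.24, 0.09, -0.48], [0.62, 0.19, 0.48]]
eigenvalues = [-0.94, 0.0, 0.16]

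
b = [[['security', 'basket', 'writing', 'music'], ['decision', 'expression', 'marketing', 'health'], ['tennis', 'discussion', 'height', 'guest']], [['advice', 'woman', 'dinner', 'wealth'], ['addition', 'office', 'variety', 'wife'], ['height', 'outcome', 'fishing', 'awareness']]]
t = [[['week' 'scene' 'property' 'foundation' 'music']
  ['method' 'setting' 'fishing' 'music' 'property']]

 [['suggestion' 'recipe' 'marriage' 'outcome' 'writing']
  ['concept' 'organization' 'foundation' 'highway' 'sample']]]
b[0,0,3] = 'music'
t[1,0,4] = 'writing'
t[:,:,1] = [['scene', 'setting'], ['recipe', 'organization']]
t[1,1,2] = 'foundation'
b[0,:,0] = ['security', 'decision', 'tennis']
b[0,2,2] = 'height'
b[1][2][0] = 'height'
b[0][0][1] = 'basket'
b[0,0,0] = 'security'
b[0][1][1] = 'expression'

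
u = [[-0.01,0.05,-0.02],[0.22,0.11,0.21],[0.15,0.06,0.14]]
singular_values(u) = [0.39, 0.06, 0.0]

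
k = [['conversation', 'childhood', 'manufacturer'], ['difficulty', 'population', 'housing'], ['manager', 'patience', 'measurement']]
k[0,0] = 'conversation'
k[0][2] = 'manufacturer'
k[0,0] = 'conversation'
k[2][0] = 'manager'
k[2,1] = 'patience'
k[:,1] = ['childhood', 'population', 'patience']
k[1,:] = ['difficulty', 'population', 'housing']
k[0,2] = 'manufacturer'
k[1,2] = 'housing'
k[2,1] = 'patience'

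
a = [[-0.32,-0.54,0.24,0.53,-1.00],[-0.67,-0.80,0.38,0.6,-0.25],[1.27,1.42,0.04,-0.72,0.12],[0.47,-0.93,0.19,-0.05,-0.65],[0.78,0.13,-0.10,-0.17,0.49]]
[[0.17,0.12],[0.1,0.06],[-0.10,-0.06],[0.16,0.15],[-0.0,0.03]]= a @ [[0.09, 0.11], [-0.08, -0.08], [-0.02, -0.03], [0.13, 0.11], [-0.09, -0.06]]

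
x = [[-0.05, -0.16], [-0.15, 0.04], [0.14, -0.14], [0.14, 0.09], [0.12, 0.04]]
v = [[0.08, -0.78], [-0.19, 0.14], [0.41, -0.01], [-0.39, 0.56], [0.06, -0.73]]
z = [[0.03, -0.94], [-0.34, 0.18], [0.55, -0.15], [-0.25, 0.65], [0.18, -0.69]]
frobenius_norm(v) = 1.36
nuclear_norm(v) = 1.77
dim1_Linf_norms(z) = [0.94, 0.34, 0.55, 0.65, 0.69]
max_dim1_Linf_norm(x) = 0.16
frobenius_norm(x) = 0.37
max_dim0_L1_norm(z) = 2.61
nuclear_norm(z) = 2.02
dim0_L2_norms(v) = [0.61, 1.21]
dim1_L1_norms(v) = [0.86, 0.33, 0.42, 0.95, 0.79]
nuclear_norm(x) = 0.52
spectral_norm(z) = 1.41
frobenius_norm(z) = 1.53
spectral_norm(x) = 0.28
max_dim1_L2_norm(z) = 0.94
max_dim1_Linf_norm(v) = 0.78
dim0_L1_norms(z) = [1.35, 2.61]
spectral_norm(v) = 1.26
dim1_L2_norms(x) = [0.17, 0.16, 0.2, 0.17, 0.13]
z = v + x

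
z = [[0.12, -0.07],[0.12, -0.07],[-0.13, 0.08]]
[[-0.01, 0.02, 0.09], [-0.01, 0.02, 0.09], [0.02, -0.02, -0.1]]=z @ [[-0.16,0.04,0.34], [-0.07,-0.15,-0.75]]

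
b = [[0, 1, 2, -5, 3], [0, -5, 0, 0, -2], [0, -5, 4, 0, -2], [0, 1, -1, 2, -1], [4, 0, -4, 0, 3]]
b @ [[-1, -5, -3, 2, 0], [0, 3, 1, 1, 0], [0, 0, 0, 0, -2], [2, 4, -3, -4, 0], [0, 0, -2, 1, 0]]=[[-10, -17, 10, 24, -4], [0, -15, -1, -7, 0], [0, -15, -1, -7, -8], [4, 11, -3, -8, 2], [-4, -20, -18, 11, 8]]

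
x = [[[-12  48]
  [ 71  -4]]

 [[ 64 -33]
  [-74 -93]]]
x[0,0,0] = -12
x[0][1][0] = 71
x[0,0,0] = -12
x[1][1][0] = -74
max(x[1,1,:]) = -74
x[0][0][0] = -12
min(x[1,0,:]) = -33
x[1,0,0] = 64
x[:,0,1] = [48, -33]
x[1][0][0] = 64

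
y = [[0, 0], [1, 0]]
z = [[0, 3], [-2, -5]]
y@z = [[0, 0], [0, 3]]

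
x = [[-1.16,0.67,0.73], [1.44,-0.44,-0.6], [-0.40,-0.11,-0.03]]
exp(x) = [[0.45, 0.32, 0.35], [0.82, 0.94, -0.19], [-0.31, -0.18, 0.90]]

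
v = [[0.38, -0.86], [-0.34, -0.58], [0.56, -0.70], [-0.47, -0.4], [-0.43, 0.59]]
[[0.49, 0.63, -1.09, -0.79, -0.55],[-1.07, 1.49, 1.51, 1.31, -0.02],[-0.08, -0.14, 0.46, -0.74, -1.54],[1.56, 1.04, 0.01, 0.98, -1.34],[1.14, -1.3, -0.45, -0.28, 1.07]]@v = [[-0.03, -0.03], [-0.67, -1.54], [1.28, -0.78], [0.36, -3.13], [0.29, 0.83]]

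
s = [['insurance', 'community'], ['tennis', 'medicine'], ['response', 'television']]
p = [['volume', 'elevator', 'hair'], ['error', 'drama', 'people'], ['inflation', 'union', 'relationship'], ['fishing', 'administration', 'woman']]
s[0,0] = 'insurance'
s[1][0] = 'tennis'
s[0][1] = 'community'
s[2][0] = 'response'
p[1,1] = 'drama'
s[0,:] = ['insurance', 'community']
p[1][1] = 'drama'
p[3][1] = 'administration'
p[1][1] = 'drama'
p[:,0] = ['volume', 'error', 'inflation', 'fishing']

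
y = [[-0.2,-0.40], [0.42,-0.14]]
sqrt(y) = [[0.33, -0.54], [0.57, 0.41]]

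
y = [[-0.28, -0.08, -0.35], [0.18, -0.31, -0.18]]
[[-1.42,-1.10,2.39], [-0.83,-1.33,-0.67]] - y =[[-1.14, -1.02, 2.74],  [-1.01, -1.02, -0.49]]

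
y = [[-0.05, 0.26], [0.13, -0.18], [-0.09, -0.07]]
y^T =[[-0.05, 0.13, -0.09], [0.26, -0.18, -0.07]]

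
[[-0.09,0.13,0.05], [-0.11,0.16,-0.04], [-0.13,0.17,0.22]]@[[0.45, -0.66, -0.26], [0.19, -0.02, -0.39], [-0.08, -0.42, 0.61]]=[[-0.02, 0.04, 0.0], [-0.02, 0.09, -0.06], [-0.04, -0.01, 0.1]]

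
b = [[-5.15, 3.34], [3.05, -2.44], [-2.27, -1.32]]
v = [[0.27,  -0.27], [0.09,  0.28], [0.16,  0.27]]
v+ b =[[-4.88, 3.07], [3.14, -2.16], [-2.11, -1.05]]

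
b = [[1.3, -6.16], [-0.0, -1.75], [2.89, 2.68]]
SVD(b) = [[-0.89, 0.40], [-0.25, -0.00], [0.38, 0.92]] @ diag([6.942068158227785, 3.168641615348741]) @ [[-0.01, 1.00], [1.0, 0.01]]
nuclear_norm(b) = 10.11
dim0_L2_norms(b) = [3.17, 6.94]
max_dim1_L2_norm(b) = 6.3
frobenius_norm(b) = 7.63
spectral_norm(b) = 6.94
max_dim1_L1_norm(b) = 7.46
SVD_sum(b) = [[0.04, -6.17], [0.01, -1.75], [-0.02, 2.66]] + [[1.26, 0.01], [-0.01, -0.0], [2.91, 0.02]]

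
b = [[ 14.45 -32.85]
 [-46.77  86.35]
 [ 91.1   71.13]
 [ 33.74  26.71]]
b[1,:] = [-46.77, 86.35]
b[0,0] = 14.45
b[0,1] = -32.85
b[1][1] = 86.35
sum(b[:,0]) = 92.51999999999998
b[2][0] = 91.1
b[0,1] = -32.85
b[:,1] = [-32.85, 86.35, 71.13, 26.71]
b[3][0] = 33.74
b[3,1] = 26.71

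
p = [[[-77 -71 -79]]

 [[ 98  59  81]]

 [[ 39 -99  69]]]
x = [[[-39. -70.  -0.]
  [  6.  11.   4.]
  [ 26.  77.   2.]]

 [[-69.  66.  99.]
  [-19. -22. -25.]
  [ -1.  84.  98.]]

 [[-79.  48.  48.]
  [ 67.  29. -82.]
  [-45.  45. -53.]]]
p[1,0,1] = 59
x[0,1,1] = 11.0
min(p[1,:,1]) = 59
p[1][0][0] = 98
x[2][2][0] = -45.0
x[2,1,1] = 29.0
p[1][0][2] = 81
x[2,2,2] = -53.0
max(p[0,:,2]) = -79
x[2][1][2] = -82.0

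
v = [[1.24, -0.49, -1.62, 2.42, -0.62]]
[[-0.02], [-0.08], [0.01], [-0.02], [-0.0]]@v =[[-0.02, 0.01, 0.03, -0.05, 0.01], [-0.1, 0.04, 0.13, -0.19, 0.05], [0.01, -0.00, -0.02, 0.02, -0.01], [-0.02, 0.01, 0.03, -0.05, 0.01], [0.00, 0.00, 0.00, 0.0, 0.0]]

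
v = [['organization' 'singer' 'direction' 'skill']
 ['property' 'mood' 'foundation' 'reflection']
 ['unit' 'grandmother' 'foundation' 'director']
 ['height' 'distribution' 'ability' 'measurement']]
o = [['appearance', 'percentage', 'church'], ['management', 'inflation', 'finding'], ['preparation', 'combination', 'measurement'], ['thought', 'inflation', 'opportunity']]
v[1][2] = 'foundation'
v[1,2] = 'foundation'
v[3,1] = 'distribution'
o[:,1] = ['percentage', 'inflation', 'combination', 'inflation']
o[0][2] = 'church'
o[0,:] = ['appearance', 'percentage', 'church']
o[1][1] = 'inflation'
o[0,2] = 'church'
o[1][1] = 'inflation'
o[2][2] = 'measurement'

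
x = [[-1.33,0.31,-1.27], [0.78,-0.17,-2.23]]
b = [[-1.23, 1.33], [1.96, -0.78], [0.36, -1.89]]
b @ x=[[2.67,-0.61,-1.40],[-3.22,0.74,-0.75],[-1.95,0.43,3.76]]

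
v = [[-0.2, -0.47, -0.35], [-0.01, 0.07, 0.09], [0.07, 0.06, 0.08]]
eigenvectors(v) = [[(-0.94+0j), (0.79+0j), 0.79-0.00j], [(-0.16+0j), (-0.44+0.17j), (-0.44-0.17j)], [0.31+0.00j, (0.01-0.39j), (0.01+0.39j)]]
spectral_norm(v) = 0.64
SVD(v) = [[-0.97,  -0.05,  0.23], [0.16,  -0.86,  0.48], [0.18,  0.51,  0.84]] @ diag([0.6375792590620044, 0.05779076214725942, 0.039407058052892574]) @ [[0.32, 0.75, 0.58], [0.93, -0.13, -0.35], [0.19, -0.65, 0.74]]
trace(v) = -0.05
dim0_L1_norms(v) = [0.28, 0.6, 0.52]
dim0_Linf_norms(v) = [0.2, 0.47, 0.35]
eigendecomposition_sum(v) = [[(-0.16+0j), (-0.28+0j), (-0.12+0j)], [(-0.03+0j), -0.05+0.00j, (-0.02+0j)], [0.05-0.00j, (0.09-0j), (0.04-0j)]] + [[(-0.02+0.02j), (-0.09-0.03j), (-0.12+0.05j)], [0.01-0.02j, 0.06-0.00j, 0.06-0.05j], [0.01+0.01j, (-0.02+0.05j), 0.02+0.06j]] + [[(-0.02-0.02j), -0.09+0.03j, (-0.12-0.05j)], [0.01+0.02j, 0.06+0.00j, (0.06+0.05j)], [(0.01-0.01j), (-0.02-0.05j), 0.02-0.06j]]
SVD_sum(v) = [[-0.2, -0.46, -0.36],  [0.03, 0.08, 0.06],  [0.04, 0.09, 0.07]] + [[-0.0, 0.0, 0.00],[-0.05, 0.01, 0.02],[0.03, -0.00, -0.01]] + [[0.0, -0.01, 0.01], [0.0, -0.01, 0.01], [0.01, -0.02, 0.02]]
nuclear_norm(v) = 0.73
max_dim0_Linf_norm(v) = 0.47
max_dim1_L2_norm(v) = 0.62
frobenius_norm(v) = 0.64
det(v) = -0.00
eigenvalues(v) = [(-0.16+0j), (0.06+0.07j), (0.06-0.07j)]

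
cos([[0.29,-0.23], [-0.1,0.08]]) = [[0.95, 0.04], [0.02, 0.99]]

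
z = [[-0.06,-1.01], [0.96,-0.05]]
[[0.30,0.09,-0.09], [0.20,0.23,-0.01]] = z@[[0.19, 0.23, -0.01], [-0.31, -0.10, 0.09]]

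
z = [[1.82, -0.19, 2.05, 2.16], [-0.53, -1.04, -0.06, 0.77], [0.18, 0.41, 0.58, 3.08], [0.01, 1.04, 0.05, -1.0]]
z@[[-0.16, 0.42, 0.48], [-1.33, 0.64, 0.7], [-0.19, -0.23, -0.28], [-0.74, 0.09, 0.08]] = [[-2.03,0.37,0.34], [0.91,-0.81,-0.9], [-2.96,0.48,0.46], [-0.65,0.57,0.64]]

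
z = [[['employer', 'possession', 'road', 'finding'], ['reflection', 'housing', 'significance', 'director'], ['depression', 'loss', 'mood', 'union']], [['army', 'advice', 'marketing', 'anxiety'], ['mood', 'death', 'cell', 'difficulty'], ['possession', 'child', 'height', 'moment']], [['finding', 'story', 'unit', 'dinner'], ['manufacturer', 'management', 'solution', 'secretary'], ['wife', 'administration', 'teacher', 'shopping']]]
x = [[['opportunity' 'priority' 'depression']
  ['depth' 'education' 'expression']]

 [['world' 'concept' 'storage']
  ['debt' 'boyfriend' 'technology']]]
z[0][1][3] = 'director'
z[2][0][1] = 'story'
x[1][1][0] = 'debt'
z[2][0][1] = 'story'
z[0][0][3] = 'finding'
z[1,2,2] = 'height'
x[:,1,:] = [['depth', 'education', 'expression'], ['debt', 'boyfriend', 'technology']]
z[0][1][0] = 'reflection'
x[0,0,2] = 'depression'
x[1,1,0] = 'debt'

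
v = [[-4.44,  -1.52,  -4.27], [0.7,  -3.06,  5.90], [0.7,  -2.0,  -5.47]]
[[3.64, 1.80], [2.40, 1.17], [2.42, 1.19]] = v @ [[-0.36, -0.18],[-1.06, -0.52],[-0.10, -0.05]]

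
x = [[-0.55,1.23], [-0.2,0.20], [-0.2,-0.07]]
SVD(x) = [[-0.98, 0.10], [-0.19, -0.41], [-0.02, -0.91]] @ diag([1.3733285908192436, 0.23295617965280652]) @ [[0.42,  -0.91], [0.91,  0.42]]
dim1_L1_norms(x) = [1.78, 0.4, 0.27]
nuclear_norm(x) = 1.61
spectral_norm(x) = 1.37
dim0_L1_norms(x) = [0.95, 1.5]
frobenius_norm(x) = 1.39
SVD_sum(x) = [[-0.57, 1.22], [-0.11, 0.24], [-0.01, 0.02]] + [[0.02, 0.01],[-0.09, -0.04],[-0.19, -0.09]]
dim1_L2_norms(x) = [1.35, 0.28, 0.21]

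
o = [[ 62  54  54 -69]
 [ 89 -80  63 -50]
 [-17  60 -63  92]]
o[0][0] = 62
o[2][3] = 92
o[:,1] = [54, -80, 60]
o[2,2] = -63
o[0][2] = 54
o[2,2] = -63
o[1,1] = -80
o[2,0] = -17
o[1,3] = -50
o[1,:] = [89, -80, 63, -50]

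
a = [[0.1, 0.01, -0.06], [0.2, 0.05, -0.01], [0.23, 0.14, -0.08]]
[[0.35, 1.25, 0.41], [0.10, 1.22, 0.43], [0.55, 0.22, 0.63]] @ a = [[0.38, 0.12, -0.07], [0.35, 0.12, -0.05], [0.24, 0.1, -0.09]]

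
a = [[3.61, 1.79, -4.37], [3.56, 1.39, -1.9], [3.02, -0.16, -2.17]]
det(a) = 12.404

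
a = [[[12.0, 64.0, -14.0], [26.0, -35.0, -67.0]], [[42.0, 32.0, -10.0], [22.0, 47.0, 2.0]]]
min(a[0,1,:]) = -67.0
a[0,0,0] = 12.0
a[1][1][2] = 2.0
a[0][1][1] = -35.0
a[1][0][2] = -10.0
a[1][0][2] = -10.0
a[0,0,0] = 12.0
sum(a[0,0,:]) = 62.0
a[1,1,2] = 2.0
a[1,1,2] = 2.0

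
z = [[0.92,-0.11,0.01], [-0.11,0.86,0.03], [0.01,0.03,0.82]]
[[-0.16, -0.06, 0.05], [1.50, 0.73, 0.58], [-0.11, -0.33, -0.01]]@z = [[-0.14, -0.03, 0.04], [1.31, 0.48, 0.51], [-0.06, -0.27, -0.02]]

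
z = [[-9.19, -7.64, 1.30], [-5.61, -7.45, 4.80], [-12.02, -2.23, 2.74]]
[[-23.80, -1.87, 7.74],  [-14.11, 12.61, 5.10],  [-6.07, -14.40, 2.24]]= z@[[0.45,2.03,-0.14],[2.94,-1.83,-0.94],[2.15,2.16,-0.56]]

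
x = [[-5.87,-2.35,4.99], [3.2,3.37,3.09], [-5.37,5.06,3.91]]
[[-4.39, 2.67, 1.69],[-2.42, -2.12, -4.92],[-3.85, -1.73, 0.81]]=x @ [[0.08, -0.15, -0.76], [-0.05, -0.57, -0.16], [-0.81, 0.09, -0.63]]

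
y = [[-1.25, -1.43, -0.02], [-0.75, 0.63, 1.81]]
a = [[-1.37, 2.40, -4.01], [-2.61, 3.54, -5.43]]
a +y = [[-2.62, 0.97, -4.03],[-3.36, 4.17, -3.62]]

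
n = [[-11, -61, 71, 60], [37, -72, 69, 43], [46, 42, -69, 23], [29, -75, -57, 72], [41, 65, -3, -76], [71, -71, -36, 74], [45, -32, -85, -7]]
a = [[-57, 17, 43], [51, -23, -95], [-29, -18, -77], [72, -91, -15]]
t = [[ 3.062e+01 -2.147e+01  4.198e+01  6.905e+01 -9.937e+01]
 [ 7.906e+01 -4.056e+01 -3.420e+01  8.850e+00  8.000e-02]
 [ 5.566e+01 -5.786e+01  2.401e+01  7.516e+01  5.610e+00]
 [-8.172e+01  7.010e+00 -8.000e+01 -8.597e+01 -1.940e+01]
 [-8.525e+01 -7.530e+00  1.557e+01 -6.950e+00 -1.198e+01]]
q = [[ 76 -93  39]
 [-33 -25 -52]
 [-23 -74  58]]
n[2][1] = 42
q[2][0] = -23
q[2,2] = 58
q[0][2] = 39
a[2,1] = -18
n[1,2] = 69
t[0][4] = -99.37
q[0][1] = -93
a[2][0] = -29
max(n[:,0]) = 71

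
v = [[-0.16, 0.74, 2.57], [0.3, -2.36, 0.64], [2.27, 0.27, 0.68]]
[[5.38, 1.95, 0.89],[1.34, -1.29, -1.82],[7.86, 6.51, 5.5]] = v @ [[2.77, 2.56, 2.24], [0.37, 1.04, 1.1], [2.16, 0.62, 0.17]]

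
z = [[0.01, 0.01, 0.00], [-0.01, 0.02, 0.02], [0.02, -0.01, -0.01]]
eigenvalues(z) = [0.01j, -0.01j, (0.02+0j)]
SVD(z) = [[0.01, -0.79, -0.62], [0.79, -0.37, 0.49], [-0.61, -0.5, 0.61]] @ diag([0.036996281482753184, 0.01760876721743445, 0.004605048700187635]) @ [[-0.54, 0.6, 0.59], [-0.8, -0.59, -0.14], [0.26, -0.55, 0.79]]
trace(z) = 0.02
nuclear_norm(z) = 0.06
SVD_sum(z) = [[-0.00,0.0,0.0], [-0.02,0.02,0.02], [0.01,-0.01,-0.01]] + [[0.01, 0.01, 0.0], [0.01, 0.00, 0.00], [0.01, 0.01, 0.00]] + [[-0.0,0.00,-0.00],[0.00,-0.0,0.0],[0.0,-0.00,0.0]]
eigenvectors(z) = [[0.11+0.36j,0.11-0.36j,(0.74+0j)],  [-0.56-0.19j,(-0.56+0.19j),(0.6+0j)],  [(0.71+0j),0.71-0.00j,0.31+0.00j]]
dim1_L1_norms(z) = [0.02, 0.05, 0.04]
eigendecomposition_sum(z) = [[0j, -0.00-0.00j, -0.00-0.00j], [(-0.01-0j), 0.01+0.00j, (0.01-0j)], [0.01-0.00j, -0.01-0.00j, (-0.01+0.01j)]] + [[-0j, -0.00+0.00j, -0.00+0.00j], [-0.01+0.00j, (0.01-0j), 0.01+0.00j], [(0.01+0j), -0.01+0.00j, (-0.01-0.01j)]] + [[0.01-0.00j,(0.01+0j),0.01+0.00j], [0.00-0.00j,0.01+0.00j,(0.01+0j)], [-0j,0.00+0.00j,0.00+0.00j]]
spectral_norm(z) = 0.04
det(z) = 0.00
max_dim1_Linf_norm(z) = 0.02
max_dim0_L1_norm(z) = 0.04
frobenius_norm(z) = 0.04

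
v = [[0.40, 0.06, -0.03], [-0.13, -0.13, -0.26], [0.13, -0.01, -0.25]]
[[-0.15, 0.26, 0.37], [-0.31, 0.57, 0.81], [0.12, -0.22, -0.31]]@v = [[-0.05, -0.05, -0.16],[-0.09, -0.10, -0.34],[0.04, 0.04, 0.13]]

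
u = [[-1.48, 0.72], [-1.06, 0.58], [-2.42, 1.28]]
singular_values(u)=[3.41, 0.05]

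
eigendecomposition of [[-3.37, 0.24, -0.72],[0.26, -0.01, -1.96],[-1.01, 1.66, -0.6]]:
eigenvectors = [[0.96+0.00j, (-0.09-0.1j), (-0.09+0.1j)], [0.08+0.00j, (-0.75+0j), -0.75-0.00j], [0.28+0.00j, -0.09+0.65j, (-0.09-0.65j)]]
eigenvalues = [(-3.56+0j), (-0.21+1.73j), (-0.21-1.73j)]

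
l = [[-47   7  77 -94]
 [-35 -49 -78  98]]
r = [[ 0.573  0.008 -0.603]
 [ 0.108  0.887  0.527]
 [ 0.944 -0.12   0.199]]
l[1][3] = 98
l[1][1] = -49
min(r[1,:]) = 0.108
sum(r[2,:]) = 1.023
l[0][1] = 7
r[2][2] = 0.199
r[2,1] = -0.12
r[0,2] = -0.603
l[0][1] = 7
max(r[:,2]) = 0.527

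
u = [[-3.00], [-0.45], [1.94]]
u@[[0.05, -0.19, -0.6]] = [[-0.15,0.57,1.80], [-0.02,0.09,0.27], [0.1,-0.37,-1.16]]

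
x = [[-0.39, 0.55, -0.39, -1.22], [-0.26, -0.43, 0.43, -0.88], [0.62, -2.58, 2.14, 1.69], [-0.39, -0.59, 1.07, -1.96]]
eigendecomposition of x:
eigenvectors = [[0.34, -0.24, -0.83, -0.27], [0.41, 0.09, 0.30, -0.72], [-0.12, 0.93, 0.38, -0.64], [0.84, 0.25, 0.28, -0.09]]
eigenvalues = [-2.56, 2.18, 0.0, -0.26]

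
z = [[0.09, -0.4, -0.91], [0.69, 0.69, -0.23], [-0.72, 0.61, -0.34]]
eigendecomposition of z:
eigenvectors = [[(0.6+0j), (0.06+0.56j), 0.06-0.56j],[(-0.14+0j), (0.7+0j), 0.70-0.00j],[(0.79+0j), 0.08-0.43j, 0.08+0.43j]]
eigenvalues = [(-1+0j), (0.72+0.69j), (0.72-0.69j)]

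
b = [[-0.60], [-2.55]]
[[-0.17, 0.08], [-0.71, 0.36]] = b @ [[0.28, -0.14]]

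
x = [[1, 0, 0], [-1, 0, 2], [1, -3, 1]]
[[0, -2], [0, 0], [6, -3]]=x @[[0, -2], [-2, 0], [0, -1]]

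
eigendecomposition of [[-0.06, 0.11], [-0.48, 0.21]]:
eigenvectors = [[(-0.25+0.35j), (-0.25-0.35j)], [-0.90+0.00j, (-0.9-0j)]]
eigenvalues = [(0.07+0.19j), (0.07-0.19j)]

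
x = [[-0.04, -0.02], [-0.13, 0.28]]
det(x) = -0.014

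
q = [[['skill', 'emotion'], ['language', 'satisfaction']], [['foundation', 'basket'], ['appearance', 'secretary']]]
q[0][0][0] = 'skill'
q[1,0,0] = 'foundation'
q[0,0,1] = 'emotion'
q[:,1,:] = [['language', 'satisfaction'], ['appearance', 'secretary']]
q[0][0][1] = 'emotion'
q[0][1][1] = 'satisfaction'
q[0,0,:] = ['skill', 'emotion']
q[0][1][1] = 'satisfaction'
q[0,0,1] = 'emotion'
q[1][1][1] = 'secretary'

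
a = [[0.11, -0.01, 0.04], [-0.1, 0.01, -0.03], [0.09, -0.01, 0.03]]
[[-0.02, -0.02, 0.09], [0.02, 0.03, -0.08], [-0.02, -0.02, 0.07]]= a @ [[-0.07,-0.38,0.72], [0.21,0.49,0.38], [-0.32,0.58,0.26]]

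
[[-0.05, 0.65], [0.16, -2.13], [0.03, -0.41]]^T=[[-0.05,  0.16,  0.03], [0.65,  -2.13,  -0.41]]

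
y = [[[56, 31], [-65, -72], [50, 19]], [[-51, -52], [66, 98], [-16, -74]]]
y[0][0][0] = 56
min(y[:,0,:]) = -52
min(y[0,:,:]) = -72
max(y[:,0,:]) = 56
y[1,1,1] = 98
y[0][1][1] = -72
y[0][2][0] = 50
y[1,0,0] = -51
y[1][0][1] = -52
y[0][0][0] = 56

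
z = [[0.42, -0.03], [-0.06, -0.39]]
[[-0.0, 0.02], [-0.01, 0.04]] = z @ [[-0.01, 0.03], [0.02, -0.1]]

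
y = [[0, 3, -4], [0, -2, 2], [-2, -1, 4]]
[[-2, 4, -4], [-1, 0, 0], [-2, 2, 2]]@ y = [[8, -10, 0], [0, -3, 4], [-4, -12, 20]]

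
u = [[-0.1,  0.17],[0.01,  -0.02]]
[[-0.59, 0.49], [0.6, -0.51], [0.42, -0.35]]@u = [[0.06, -0.11],[-0.07, 0.11],[-0.05, 0.08]]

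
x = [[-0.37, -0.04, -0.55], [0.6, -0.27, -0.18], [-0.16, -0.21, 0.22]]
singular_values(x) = [0.75, 0.61, 0.29]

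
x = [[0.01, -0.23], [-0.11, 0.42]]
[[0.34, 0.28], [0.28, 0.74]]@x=[[-0.03, 0.04], [-0.08, 0.25]]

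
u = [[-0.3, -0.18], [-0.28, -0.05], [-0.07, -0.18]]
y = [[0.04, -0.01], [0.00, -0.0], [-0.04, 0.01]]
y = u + [[0.34, 0.17], [0.28, 0.05], [0.03, 0.19]]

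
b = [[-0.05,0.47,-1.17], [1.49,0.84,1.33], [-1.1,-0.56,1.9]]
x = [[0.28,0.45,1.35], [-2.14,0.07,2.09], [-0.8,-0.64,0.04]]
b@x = [[-0.08, 0.76, 0.87], [-2.44, -0.12, 3.82], [-0.63, -1.75, -2.58]]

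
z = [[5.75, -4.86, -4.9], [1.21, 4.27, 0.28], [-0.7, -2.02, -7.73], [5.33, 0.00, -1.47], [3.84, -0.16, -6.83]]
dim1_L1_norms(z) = [15.51, 5.76, 10.45, 6.8, 10.83]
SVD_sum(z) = [[4.16, -2.70, -6.75], [-0.50, 0.32, 0.81], [3.24, -2.11, -5.27], [1.9, -1.23, -3.09], [3.71, -2.41, -6.01]] + [[1.48, 0.39, 0.76], [1.86, 0.48, 0.95], [-3.90, -1.02, -1.99], [3.44, 0.9, 1.76], [0.23, 0.06, 0.12]] + [[0.11,-2.55,1.09],  [-0.15,3.46,-1.48],  [-0.05,1.1,-0.47],  [-0.01,0.34,-0.14],  [-0.09,2.19,-0.93]]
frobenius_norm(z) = 16.02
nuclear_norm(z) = 25.56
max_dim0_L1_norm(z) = 21.21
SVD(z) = [[-0.62,0.26,0.51], [0.07,0.32,-0.7], [-0.48,-0.68,-0.22], [-0.28,0.60,-0.07], [-0.55,0.04,-0.44]] @ diag([13.56955210015357, 6.597866708788027, 5.3959346451087145]) @ [[-0.5, 0.32, 0.81], [0.87, 0.23, 0.44], [0.04, -0.92, 0.39]]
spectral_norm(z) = 13.57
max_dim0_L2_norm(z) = 11.52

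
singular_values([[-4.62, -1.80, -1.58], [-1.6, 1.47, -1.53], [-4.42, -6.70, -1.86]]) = [9.41, 3.59, 0.77]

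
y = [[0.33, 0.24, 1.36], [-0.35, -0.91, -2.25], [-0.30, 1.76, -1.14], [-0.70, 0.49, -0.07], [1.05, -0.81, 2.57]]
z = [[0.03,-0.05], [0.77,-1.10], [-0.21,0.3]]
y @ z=[[-0.09, 0.13],[-0.24, 0.34],[1.59, -2.26],[0.37, -0.52],[-1.13, 1.61]]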